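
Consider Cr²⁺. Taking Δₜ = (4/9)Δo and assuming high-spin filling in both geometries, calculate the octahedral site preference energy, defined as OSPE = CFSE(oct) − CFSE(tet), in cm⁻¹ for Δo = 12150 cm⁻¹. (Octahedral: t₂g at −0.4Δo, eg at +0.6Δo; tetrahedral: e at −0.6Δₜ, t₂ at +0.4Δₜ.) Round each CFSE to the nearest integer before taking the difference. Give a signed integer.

Cr²⁺: group 6, so d-count = 6 − 2 = 4.
In an octahedral site d⁴ (HS) is t2g^3 e_g^1, giving CFSE(oct) = -0.6Δo = -7290 cm⁻¹.
Tetrahedral: e^2 t2^2, CFSE = 2(−0.6) + 2(+0.4) = -0.4Δₜ = -0.4 × (4/9) × 12150 = -2160 cm⁻¹.
OSPE = CFSE(oct) − CFSE(tet) = -7290 − (-2160) = -5130 cm⁻¹.

-5130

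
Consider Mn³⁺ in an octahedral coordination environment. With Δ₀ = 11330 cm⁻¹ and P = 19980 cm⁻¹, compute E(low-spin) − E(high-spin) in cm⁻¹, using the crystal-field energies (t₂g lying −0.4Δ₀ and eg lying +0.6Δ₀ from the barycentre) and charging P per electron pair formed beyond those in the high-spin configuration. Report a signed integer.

8650

Mn³⁺: group 7, so d-count = 7 − 3 = 4.
In the high-spin limit (t₂g³ eg¹) the orbital term is -0.6Δ₀ = -6798 cm⁻¹, with no excess pairing.
Low-spin t₂g⁴ eg⁰ gives -1.6Δ₀ = -18128 cm⁻¹, but forming 1 extra pair costs 1P = 19980 cm⁻¹, so E(LS) = -18128 + 19980 = 1852 cm⁻¹.
E(LS) − E(HS) = 1852 − (-6798) = 8650 cm⁻¹.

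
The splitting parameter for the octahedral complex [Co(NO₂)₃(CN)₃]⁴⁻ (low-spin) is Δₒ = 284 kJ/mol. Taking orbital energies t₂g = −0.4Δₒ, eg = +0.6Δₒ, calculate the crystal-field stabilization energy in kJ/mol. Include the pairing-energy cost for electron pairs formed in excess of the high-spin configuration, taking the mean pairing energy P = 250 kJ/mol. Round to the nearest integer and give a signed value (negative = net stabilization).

-261

Ligand charges: 3×(-1) from NO₂⁻ and 3×(-1) from CN⁻ sum to -6; with overall charge -4, Co is +2.
Co²⁺: group 9, so d-count = 9 − 2 = 7.
Configuration: t₂g⁶ eg¹.
CFSE(orbital) = 6×(-0.4Δₒ) + 1×(0.6Δₒ) = -1.8Δₒ; with Δₒ = 284 kJ/mol that is -511 kJ/mol.
Relative to high-spin t₂g⁵ eg² (2 paired), the low-spin configuration has 1 additional pair, contributing +1 × 250 = +250 kJ/mol.
Combining: -511 + 250 = -261 kJ/mol.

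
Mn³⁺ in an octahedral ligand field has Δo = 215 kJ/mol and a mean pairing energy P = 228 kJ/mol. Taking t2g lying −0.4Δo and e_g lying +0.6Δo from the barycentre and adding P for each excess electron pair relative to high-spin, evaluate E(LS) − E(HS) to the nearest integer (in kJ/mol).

13

Mn³⁺: group 7, so d-count = 7 − 3 = 4.
In the high-spin limit (t2g^3 e_g^1) the orbital term is -0.6Δo = -129 kJ/mol, with no excess pairing.
For low-spin the configuration is t2g^4 e_g^0: orbital energy -1.6 × 215 = -344 kJ/mol, and 1 additional pair relative to high-spin adds 228 kJ/mol, giving -116 kJ/mol.
E(LS) − E(HS) = -116 − (-129) = 13 kJ/mol.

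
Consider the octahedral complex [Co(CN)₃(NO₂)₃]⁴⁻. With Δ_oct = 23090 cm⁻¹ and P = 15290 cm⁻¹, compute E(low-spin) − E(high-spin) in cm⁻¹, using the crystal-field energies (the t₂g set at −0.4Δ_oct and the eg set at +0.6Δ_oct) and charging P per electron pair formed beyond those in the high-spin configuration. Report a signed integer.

Ligand charges: 3×(-1) from CN⁻ and 3×(-1) from NO₂⁻ sum to -6; with overall charge -4, Co is +2.
Co sits in group 9; removing 2 electrons leaves Co²⁺ with 9 − 2 = 7 d electrons.
In the high-spin limit (t₂g⁵ eg²) the orbital term is -0.8Δ_oct = -18472 cm⁻¹, with no excess pairing.
Low-spin t₂g⁶ eg¹ gives -1.8Δ_oct = -41562 cm⁻¹, but forming 1 extra pair costs 1P = 15290 cm⁻¹, so E(LS) = -41562 + 15290 = -26272 cm⁻¹.
Thus E(LS) − E(HS) = -7800 cm⁻¹.

-7800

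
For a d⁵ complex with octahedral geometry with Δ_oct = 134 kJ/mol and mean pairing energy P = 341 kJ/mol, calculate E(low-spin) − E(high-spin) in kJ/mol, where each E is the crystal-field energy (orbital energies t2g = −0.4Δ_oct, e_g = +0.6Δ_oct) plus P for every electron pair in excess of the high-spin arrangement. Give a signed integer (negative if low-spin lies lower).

414

High-spin: t2g^3 e_g^2, CFSE = 0.0Δ_oct = 0 kJ/mol.
For low-spin the configuration is t2g^5 e_g^0: orbital energy -2.0 × 134 = -268 kJ/mol, and 2 additional pairs relative to high-spin add 682 kJ/mol, giving 414 kJ/mol.
Thus E(LS) − E(HS) = 414 kJ/mol.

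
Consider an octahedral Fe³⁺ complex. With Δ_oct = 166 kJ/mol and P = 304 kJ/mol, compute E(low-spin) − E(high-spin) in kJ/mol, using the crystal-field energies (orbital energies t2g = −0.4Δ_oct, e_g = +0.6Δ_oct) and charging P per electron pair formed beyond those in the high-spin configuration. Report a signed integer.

Fe is in group 8, so Fe³⁺ is d⁵ (8 − 3 = 5).
In the high-spin limit (t2g^3 e_g^2) the orbital term is 0.0Δ_oct = 0 kJ/mol, with no excess pairing.
Low-spin: t2g^5 e_g^0, orbital CFSE = -2.0Δ_oct = -332 kJ/mol; plus 2 excess pairs × P = +608 kJ/mol; total 276 kJ/mol.
E(LS) − E(HS) = 276 − (0) = 276 kJ/mol.

276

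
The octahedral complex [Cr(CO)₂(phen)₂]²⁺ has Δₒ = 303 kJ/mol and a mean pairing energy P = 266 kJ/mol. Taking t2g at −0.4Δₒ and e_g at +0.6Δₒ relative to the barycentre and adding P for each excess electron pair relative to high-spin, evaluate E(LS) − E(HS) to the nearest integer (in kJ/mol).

-37

Ligand charges: 2×(+0) from CO and 2×(+0) from phen sum to +0; with overall charge +2, Cr is +2.
Group 6 minus oxidation state +2 gives a d⁴ configuration for Cr²⁺.
High-spin: t2g^3 e_g^1, CFSE = -0.6Δₒ = -182 kJ/mol.
Low-spin: t2g^4 e_g^0, orbital CFSE = -1.6Δₒ = -485 kJ/mol; plus 1 excess pair × P = +266 kJ/mol; total -219 kJ/mol.
The difference is -219 − (-182) = -37 kJ/mol, so low-spin lies lower.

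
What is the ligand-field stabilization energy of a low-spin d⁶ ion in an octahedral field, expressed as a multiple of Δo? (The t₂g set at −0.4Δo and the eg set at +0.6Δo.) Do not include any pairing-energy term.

Configuration: t₂g⁶ eg⁰.
CFSE = 6(-0.4Δo) + 0(0.6Δo) = -2.4Δo + 0.0Δo = -2.4Δo.

-2.4 Δo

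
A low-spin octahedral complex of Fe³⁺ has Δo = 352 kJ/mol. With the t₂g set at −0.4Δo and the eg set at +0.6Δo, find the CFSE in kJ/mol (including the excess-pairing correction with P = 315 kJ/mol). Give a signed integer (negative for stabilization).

-74

Fe sits in group 8; removing 3 electrons leaves Fe³⁺ with 8 − 3 = 5 d electrons.
The d⁵ electrons fill as t₂g⁵ eg⁰.
The orbital stabilization is -2.0Δo = -2.0 × 352 = -704 kJ/mol.
Pairing penalty: 2 pairs vs 0 in the high-spin reference → 2 extra × P = 630 kJ/mol.
Combining: -704 + 630 = -74 kJ/mol.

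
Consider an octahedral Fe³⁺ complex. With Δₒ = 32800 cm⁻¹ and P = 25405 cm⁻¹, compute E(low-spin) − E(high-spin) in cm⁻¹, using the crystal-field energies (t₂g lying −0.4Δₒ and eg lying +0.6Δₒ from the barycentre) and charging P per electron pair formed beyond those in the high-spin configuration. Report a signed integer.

Fe³⁺: group 8, so d-count = 8 − 3 = 5.
High-spin: t₂g³ eg², CFSE = 0.0Δₒ = 0 cm⁻¹.
Low-spin: t₂g⁵ eg⁰, orbital CFSE = -2.0Δₒ = -65600 cm⁻¹; plus 2 excess pairs × P = +50810 cm⁻¹; total -14790 cm⁻¹.
E(LS) − E(HS) = -14790 − (0) = -14790 cm⁻¹.

-14790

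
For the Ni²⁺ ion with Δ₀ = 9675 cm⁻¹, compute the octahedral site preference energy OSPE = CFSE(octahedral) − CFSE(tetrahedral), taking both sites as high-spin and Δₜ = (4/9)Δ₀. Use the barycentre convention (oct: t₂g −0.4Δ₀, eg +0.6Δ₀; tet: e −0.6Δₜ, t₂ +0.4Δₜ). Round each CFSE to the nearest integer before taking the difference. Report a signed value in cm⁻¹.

-8170

Ni is in group 10, so Ni²⁺ is d⁸ (10 − 2 = 8).
Octahedral (high-spin): t₂g⁶ eg², CFSE = 6(−0.4) + 2(+0.6) = -1.2Δ₀ = -1.2 × 9675 = -11610 cm⁻¹.
Tetrahedral e⁴ t₂⁴ gives -0.8Δₜ = -0.8 × (4/9) × 9675 = -3440 cm⁻¹.
Subtracting, OSPE = -11610 − (-3440) = -8170 cm⁻¹.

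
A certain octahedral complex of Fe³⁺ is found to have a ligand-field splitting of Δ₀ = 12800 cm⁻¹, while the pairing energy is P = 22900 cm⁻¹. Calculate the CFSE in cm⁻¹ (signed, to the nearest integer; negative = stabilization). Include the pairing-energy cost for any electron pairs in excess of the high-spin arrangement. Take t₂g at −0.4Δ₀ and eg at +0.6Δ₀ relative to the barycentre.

0

Fe is in group 8, so Fe³⁺ is d⁵ (8 − 3 = 5).
Since Δ₀ = 12800 cm⁻¹ < P = 22900 cm⁻¹, the complex adopts the high-spin configuration.
Filling d⁵ accordingly: t₂g³ eg².
Orbital CFSE = 0.0Δ₀ = 0.0 × 12800 = 0 cm⁻¹.
High-spin has no excess pairs, so no pairing correction applies.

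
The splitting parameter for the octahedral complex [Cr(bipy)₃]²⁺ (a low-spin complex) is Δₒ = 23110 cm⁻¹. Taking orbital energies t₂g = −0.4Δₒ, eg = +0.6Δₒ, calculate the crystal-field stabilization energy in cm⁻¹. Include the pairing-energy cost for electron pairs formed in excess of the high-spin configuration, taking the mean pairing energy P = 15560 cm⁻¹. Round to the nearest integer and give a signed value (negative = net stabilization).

bipy is neutral, so the +2 overall charge sits on Cr: oxidation state +2.
Group 6 minus oxidation state +2 gives a d⁴ configuration for Cr²⁺.
Electron filling gives t₂g⁴ eg⁰.
CFSE(orbital) = 4×(-0.4Δₒ) + 0×(0.6Δₒ) = -1.6Δₒ; with Δₒ = 23110 cm⁻¹ that is -36976 cm⁻¹.
Relative to high-spin t₂g³ eg¹ (0 paired), the low-spin configuration has 1 additional pair, contributing +1 × 15560 = +15560 cm⁻¹.
Combining: -36976 + 15560 = -21416 cm⁻¹.

-21416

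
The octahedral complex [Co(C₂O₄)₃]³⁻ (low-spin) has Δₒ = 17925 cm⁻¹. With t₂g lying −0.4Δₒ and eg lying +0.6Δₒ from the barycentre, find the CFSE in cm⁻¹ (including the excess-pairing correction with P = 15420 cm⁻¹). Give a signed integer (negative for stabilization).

-12180

Each C₂O₄²⁻ contributes -2; 3 × (-2) = -6. With overall charge -3, Co is in the +3 oxidation state.
Group 9 minus oxidation state +3 gives a d⁶ configuration for Co³⁺.
Configuration: t₂g⁶ eg⁰.
Orbital CFSE = 6(-0.4) + 0(0.6) = -2.4Δₒ = -2.4 × 17925 = -43020 cm⁻¹.
Relative to high-spin t₂g⁴ eg² (1 paired), the low-spin configuration has 2 additional pairs, contributing +2 × 15420 = +30840 cm⁻¹.
Net CFSE = -43020 + 30840 = -12180 cm⁻¹.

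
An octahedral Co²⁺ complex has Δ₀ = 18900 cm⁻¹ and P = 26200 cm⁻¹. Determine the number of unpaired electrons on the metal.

3

Co is in group 9, so Co²⁺ is d⁷ (9 − 2 = 7).
Here Δ₀ < P (18900 < 26200), so the high-spin state is favoured.
That gives t₂g⁵ eg².
Unpaired electrons: 3.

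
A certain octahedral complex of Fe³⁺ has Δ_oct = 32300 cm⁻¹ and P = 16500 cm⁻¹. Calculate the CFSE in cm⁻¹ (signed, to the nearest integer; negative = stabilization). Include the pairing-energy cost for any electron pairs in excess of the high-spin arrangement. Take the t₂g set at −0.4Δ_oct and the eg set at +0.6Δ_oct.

-31600

Group 8 minus oxidation state +3 gives a d⁵ configuration for Fe³⁺.
Here Δ_oct > P (32300 > 16500), so the low-spin state is favoured.
Configuration: t₂g⁵ eg⁰.
Orbital CFSE = -2.0Δ_oct = -2.0 × 32300 = -64600 cm⁻¹.
Excess pairs vs high-spin: 2 − 0 = 2; pairing cost = +33000 cm⁻¹.
Net CFSE = -64600 + 33000 = -31600 cm⁻¹.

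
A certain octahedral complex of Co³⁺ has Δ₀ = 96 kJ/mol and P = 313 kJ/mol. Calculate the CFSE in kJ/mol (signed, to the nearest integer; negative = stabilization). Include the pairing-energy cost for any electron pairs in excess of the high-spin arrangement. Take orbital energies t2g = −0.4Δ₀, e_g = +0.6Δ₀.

Co is in group 9, so Co³⁺ is d⁶ (9 − 3 = 6).
Δ₀ < P, so pairing is avoided: the ground state is high-spin.
Configuration: t2g^4 e_g^2.
Orbital CFSE = -0.4Δ₀ = -0.4 × 96 = -38 kJ/mol.
High-spin has no excess pairs, so no pairing correction applies.

-38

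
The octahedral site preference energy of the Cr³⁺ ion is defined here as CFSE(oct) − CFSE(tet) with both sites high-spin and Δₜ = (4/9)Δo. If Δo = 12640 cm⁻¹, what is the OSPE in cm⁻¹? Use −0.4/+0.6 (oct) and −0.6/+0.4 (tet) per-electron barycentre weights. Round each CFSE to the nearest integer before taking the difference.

Cr sits in group 6; removing 3 electrons leaves Cr³⁺ with 6 − 3 = 3 d electrons.
Octahedral high-spin t2g^3 e_g^0: CFSE = -1.2 × 12640 = -15168 cm⁻¹.
Tetrahedral: e^2 t2^1, CFSE = 2(−0.6) + 1(+0.4) = -0.8Δₜ = -0.8 × (4/9) × 12640 = -4494 cm⁻¹.
OSPE = -15168 − (-4494) = -10674 cm⁻¹.

-10674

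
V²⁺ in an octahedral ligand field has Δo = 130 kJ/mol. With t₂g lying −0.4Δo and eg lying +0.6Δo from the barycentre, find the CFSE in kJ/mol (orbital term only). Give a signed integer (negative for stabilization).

Group 5 minus oxidation state +2 gives a d³ configuration for V²⁺.
Configuration: t₂g³ eg⁰.
Orbital CFSE = 3(-0.4) + 0(0.6) = -1.2Δo = -1.2 × 130 = -156 kJ/mol.

-156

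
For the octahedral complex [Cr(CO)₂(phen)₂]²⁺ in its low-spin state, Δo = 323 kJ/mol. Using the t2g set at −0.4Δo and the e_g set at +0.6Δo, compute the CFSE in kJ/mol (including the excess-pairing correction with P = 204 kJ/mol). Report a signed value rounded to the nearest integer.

-313

Ligand charges: 2×(+0) from CO and 2×(+0) from phen sum to +0; with overall charge +2, Cr is +2.
Cr is in group 6, so Cr²⁺ is d⁴ (6 − 2 = 4).
Electron filling gives t2g^4 e_g^0.
Orbital CFSE = 4(-0.4) + 0(0.6) = -1.6Δo = -1.6 × 323 = -517 kJ/mol.
High-spin d⁴ would be t2g^3 e_g^1 with 0 pairs; low-spin has 1, so 1 excess pair costs +1P = +204 kJ/mol.
Overall CFSE = -517 + 204 = -313 kJ/mol.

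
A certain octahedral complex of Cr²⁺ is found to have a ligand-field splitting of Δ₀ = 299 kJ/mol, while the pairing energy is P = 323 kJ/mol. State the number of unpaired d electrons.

Cr sits in group 6; removing 2 electrons leaves Cr²⁺ with 6 − 2 = 4 d electrons.
With Δ₀ < P the complex is high-spin.
That gives t₂g³ eg¹.
Unpaired electrons: 4.

4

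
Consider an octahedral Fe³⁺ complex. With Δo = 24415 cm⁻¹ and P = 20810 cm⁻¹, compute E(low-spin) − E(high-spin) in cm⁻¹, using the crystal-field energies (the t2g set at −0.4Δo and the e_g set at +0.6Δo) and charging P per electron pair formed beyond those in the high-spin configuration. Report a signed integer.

-7210

Fe sits in group 8; removing 3 electrons leaves Fe³⁺ with 8 − 3 = 5 d electrons.
High-spin d⁵ fills as t2g^3 e_g^2 with CFSE 3(−0.4) + 2(+0.6) = 0.0Δo = 0 cm⁻¹.
For low-spin the configuration is t2g^5 e_g^0: orbital energy -2.0 × 24415 = -48830 cm⁻¹, and 2 additional pairs relative to high-spin add 41620 cm⁻¹, giving -7210 cm⁻¹.
E(LS) − E(HS) = -7210 − (0) = -7210 cm⁻¹.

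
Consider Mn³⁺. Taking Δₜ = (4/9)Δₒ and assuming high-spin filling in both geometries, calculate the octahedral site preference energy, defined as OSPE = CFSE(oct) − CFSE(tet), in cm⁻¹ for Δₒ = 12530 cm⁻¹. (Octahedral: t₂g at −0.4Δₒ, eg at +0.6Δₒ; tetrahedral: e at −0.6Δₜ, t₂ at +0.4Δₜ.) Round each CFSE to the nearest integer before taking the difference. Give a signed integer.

-5290

Mn³⁺: group 7, so d-count = 7 − 3 = 4.
Octahedral high-spin t2g^3 e_g^1: CFSE = -0.6 × 12530 = -7518 cm⁻¹.
Tetrahedral: e^2 t2^2, CFSE = 2(−0.6) + 2(+0.4) = -0.4Δₜ = -0.4 × (4/9) × 12530 = -2228 cm⁻¹.
OSPE = CFSE(oct) − CFSE(tet) = -7518 − (-2228) = -5290 cm⁻¹.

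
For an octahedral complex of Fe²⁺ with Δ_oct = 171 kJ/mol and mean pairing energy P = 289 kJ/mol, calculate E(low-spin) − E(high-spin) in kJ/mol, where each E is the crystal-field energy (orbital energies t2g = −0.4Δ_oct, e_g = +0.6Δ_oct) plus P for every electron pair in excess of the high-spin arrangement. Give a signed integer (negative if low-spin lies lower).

Fe is in group 8, so Fe²⁺ is d⁶ (8 − 2 = 6).
High-spin: t2g^4 e_g^2, CFSE = -0.4Δ_oct = -68 kJ/mol.
Low-spin t2g^6 e_g^0 gives -2.4Δ_oct = -410 kJ/mol, but forming 2 extra pairs costs 2P = 578 kJ/mol, so E(LS) = -410 + 578 = 168 kJ/mol.
The difference is 168 − (-68) = 236 kJ/mol, so high-spin lies lower.

236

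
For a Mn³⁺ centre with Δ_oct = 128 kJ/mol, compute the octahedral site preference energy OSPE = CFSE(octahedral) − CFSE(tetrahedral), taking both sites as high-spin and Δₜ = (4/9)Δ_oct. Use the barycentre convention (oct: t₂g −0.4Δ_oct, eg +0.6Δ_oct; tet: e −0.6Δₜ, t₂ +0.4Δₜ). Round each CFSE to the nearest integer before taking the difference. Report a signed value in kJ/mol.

Mn is in group 7, so Mn³⁺ is d⁴ (7 − 3 = 4).
Octahedral high-spin t₂g³ eg¹: CFSE = -0.6 × 128 = -77 kJ/mol.
Tetrahedral e² t₂² gives -0.4Δₜ = -0.4 × (4/9) × 128 = -23 kJ/mol.
Subtracting, OSPE = -77 − (-23) = -54 kJ/mol.

-54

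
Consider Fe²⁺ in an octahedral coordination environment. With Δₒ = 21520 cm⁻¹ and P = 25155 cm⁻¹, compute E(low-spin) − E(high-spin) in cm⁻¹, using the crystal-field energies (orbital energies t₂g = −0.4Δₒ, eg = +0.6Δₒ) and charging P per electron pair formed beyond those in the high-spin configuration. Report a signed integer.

7270

Fe²⁺: group 8, so d-count = 8 − 2 = 6.
High-spin: t₂g⁴ eg², CFSE = -0.4Δₒ = -8608 cm⁻¹.
Low-spin t₂g⁶ eg⁰ gives -2.4Δₒ = -51648 cm⁻¹, but forming 2 extra pairs costs 2P = 50310 cm⁻¹, so E(LS) = -51648 + 50310 = -1338 cm⁻¹.
The difference is -1338 − (-8608) = 7270 cm⁻¹, so high-spin lies lower.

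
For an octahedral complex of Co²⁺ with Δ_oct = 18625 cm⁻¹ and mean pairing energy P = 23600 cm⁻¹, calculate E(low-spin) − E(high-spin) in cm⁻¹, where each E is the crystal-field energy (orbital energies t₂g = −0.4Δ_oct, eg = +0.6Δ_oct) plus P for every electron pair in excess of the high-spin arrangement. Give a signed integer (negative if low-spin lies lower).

4975

Co is in group 9, so Co²⁺ is d⁷ (9 − 2 = 7).
High-spin d⁷ fills as t₂g⁵ eg² with CFSE 5(−0.4) + 2(+0.6) = -0.8Δ_oct = -14900 cm⁻¹.
Low-spin: t₂g⁶ eg¹, orbital CFSE = -1.8Δ_oct = -33525 cm⁻¹; plus 1 excess pair × P = +23600 cm⁻¹; total -9925 cm⁻¹.
Thus E(LS) − E(HS) = 4975 cm⁻¹.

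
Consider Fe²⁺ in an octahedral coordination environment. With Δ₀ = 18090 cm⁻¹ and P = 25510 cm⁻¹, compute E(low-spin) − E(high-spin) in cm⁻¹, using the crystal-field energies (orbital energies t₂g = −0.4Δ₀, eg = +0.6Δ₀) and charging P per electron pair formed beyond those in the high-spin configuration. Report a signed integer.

14840

Fe sits in group 8; removing 2 electrons leaves Fe²⁺ with 8 − 2 = 6 d electrons.
In the high-spin limit (t₂g⁴ eg²) the orbital term is -0.4Δ₀ = -7236 cm⁻¹, with no excess pairing.
Low-spin t₂g⁶ eg⁰ gives -2.4Δ₀ = -43416 cm⁻¹, but forming 2 extra pairs costs 2P = 51020 cm⁻¹, so E(LS) = -43416 + 51020 = 7604 cm⁻¹.
Thus E(LS) − E(HS) = 14840 cm⁻¹.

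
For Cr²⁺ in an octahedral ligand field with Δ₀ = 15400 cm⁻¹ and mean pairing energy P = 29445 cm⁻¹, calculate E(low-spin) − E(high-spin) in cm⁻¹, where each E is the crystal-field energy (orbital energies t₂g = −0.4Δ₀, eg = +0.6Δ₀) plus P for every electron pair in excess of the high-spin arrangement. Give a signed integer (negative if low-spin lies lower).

Group 6 minus oxidation state +2 gives a d⁴ configuration for Cr²⁺.
High-spin d⁴ fills as t₂g³ eg¹ with CFSE 3(−0.4) + 1(+0.6) = -0.6Δ₀ = -9240 cm⁻¹.
Low-spin t₂g⁴ eg⁰ gives -1.6Δ₀ = -24640 cm⁻¹, but forming 1 extra pair costs 1P = 29445 cm⁻¹, so E(LS) = -24640 + 29445 = 4805 cm⁻¹.
E(LS) − E(HS) = 4805 − (-9240) = 14045 cm⁻¹.

14045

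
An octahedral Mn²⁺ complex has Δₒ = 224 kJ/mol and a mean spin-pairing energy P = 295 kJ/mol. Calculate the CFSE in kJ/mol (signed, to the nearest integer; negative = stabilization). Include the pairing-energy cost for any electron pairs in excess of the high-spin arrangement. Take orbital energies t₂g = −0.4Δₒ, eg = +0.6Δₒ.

0

Mn is in group 7, so Mn²⁺ is d⁵ (7 − 2 = 5).
Δₒ < P, so pairing is avoided: the ground state is high-spin.
That gives t₂g³ eg².
Orbital CFSE = 0.0Δₒ = 0.0 × 224 = 0 kJ/mol.
High-spin has no excess pairs, so no pairing correction applies.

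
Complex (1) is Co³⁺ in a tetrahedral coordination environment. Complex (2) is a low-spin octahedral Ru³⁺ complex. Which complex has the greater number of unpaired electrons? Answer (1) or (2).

(1)

(1): Co³⁺: group 9, so d-count = 9 − 3 = 6; Tetrahedral fields are weak (Δₜ ≈ 4/9 Δₒ), so electrons fill high-spin; e^3 t2^3 → 4 unpaired.
(2): Ru³⁺: group 8, so d-count = 8 − 3 = 5; t₂g⁵ eg⁰ → 1 unpaired.
So (1) has more unpaired electrons.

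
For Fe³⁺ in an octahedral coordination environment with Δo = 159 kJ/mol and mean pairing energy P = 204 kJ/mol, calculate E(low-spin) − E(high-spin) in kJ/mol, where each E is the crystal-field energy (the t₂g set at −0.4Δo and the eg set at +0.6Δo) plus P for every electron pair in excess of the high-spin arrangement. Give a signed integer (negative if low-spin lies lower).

Fe is in group 8, so Fe³⁺ is d⁵ (8 − 3 = 5).
In the high-spin limit (t₂g³ eg²) the orbital term is 0.0Δo = 0 kJ/mol, with no excess pairing.
For low-spin the configuration is t₂g⁵ eg⁰: orbital energy -2.0 × 159 = -318 kJ/mol, and 2 additional pairs relative to high-spin add 408 kJ/mol, giving 90 kJ/mol.
E(LS) − E(HS) = 90 − (0) = 90 kJ/mol.

90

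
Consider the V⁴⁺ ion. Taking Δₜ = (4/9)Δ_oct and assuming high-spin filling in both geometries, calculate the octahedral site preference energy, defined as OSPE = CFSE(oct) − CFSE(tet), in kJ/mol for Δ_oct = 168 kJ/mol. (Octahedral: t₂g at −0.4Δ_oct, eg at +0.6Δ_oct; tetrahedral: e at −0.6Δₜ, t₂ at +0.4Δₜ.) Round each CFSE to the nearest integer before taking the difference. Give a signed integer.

-22

V is in group 5, so V⁴⁺ is d¹ (5 − 4 = 1).
Octahedral (high-spin): t2g^1 e_g^0, CFSE = 1(−0.4) + 0(+0.6) = -0.4Δ_oct = -0.4 × 168 = -67 kJ/mol.
Tetrahedral: e^1 t2^0, CFSE = 1(−0.6) + 0(+0.4) = -0.6Δₜ = -0.6 × (4/9) × 168 = -45 kJ/mol.
Subtracting, OSPE = -67 − (-45) = -22 kJ/mol.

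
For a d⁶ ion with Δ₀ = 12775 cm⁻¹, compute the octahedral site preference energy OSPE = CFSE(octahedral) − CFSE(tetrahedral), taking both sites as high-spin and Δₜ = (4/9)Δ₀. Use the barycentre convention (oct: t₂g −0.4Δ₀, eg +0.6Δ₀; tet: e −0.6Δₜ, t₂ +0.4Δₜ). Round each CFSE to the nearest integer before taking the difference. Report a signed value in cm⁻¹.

-1703

Octahedral (high-spin): t2g^4 e_g^2, CFSE = 4(−0.4) + 2(+0.6) = -0.4Δ₀ = -0.4 × 12775 = -5110 cm⁻¹.
Tetrahedral e^3 t2^3 gives -0.6Δₜ = -0.6 × (4/9) × 12775 = -3407 cm⁻¹.
OSPE = CFSE(oct) − CFSE(tet) = -5110 − (-3407) = -1703 cm⁻¹.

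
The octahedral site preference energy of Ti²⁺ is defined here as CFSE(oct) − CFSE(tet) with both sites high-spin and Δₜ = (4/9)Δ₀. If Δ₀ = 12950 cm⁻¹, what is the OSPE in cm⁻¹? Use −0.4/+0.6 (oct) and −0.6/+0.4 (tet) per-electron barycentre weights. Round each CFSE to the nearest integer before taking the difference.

-3453

Group 4 minus oxidation state +2 gives a d² configuration for Ti²⁺.
Octahedral high-spin t2g^2 e_g^0: CFSE = -0.8 × 12950 = -10360 cm⁻¹.
In a tetrahedral site the filling is e^2 t2^0: CFSE(tet) = -1.2Δₜ = -1.2 × (4/9)(12950) = -6907 cm⁻¹.
Subtracting, OSPE = -10360 − (-6907) = -3453 cm⁻¹.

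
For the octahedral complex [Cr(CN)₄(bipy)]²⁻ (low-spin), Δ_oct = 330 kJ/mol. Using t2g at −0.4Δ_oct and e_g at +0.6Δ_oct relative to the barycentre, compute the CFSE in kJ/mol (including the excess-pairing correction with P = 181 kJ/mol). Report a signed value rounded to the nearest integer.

Ligand charges: 4×(-1) from CN⁻ and 1×(+0) from bipy sum to -4; with overall charge -2, Cr is +2.
Cr is in group 6, so Cr²⁺ is d⁴ (6 − 2 = 4).
The d⁴ electrons fill as t2g^4 e_g^0.
CFSE(orbital) = 4×(-0.4Δ_oct) + 0×(0.6Δ_oct) = -1.6Δ_oct; with Δ_oct = 330 kJ/mol that is -528 kJ/mol.
High-spin d⁴ would be t2g^3 e_g^1 with 0 pairs; low-spin has 1, so 1 excess pair costs +1P = +181 kJ/mol.
Combining: -528 + 181 = -347 kJ/mol.

-347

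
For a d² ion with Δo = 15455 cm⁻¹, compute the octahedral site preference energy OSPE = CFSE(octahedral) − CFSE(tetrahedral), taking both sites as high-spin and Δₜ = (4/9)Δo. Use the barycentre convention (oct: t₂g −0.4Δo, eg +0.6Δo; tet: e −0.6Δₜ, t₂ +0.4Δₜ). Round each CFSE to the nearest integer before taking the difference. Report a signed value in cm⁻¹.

-4121

In an octahedral site d² (HS) is t₂g² eg⁰, giving CFSE(oct) = -0.8Δo = -12364 cm⁻¹.
Tetrahedral: e² t₂⁰, CFSE = 2(−0.6) + 0(+0.4) = -1.2Δₜ = -1.2 × (4/9) × 15455 = -8243 cm⁻¹.
OSPE = CFSE(oct) − CFSE(tet) = -12364 − (-8243) = -4121 cm⁻¹.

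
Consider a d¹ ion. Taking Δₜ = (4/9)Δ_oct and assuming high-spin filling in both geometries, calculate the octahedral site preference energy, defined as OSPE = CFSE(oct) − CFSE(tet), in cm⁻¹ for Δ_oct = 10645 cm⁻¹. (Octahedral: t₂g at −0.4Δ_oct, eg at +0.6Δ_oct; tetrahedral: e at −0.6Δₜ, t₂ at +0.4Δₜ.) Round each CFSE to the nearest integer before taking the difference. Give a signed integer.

-1419

In an octahedral site d¹ (HS) is t2g^1 e_g^0, giving CFSE(oct) = -0.4Δ_oct = -4258 cm⁻¹.
Tetrahedral: e^1 t2^0, CFSE = 1(−0.6) + 0(+0.4) = -0.6Δₜ = -0.6 × (4/9) × 10645 = -2839 cm⁻¹.
Subtracting, OSPE = -4258 − (-2839) = -1419 cm⁻¹.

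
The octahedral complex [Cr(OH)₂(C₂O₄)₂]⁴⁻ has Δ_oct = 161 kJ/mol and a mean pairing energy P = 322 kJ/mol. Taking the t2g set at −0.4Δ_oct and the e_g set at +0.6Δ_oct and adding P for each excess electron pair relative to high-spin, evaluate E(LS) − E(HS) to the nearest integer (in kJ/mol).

Ligand charges: 2×(-1) from OH⁻ and 2×(-2) from C₂O₄²⁻ sum to -6; with overall charge -4, Cr is +2.
Cr²⁺: group 6, so d-count = 6 − 2 = 4.
High-spin: t2g^3 e_g^1, CFSE = -0.6Δ_oct = -97 kJ/mol.
Low-spin: t2g^4 e_g^0, orbital CFSE = -1.6Δ_oct = -258 kJ/mol; plus 1 excess pair × P = +322 kJ/mol; total 64 kJ/mol.
Thus E(LS) − E(HS) = 161 kJ/mol.

161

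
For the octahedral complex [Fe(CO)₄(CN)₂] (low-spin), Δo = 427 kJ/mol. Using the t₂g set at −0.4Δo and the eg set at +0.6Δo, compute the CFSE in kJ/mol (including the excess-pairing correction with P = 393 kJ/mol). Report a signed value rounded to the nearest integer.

-239

Ligand charges: 4×(+0) from CO and 2×(-1) from CN⁻ sum to -2; with overall charge +0, Fe is +2.
Fe sits in group 8; removing 2 electrons leaves Fe²⁺ with 8 − 2 = 6 d electrons.
The d⁶ electrons fill as t₂g⁶ eg⁰.
The orbital stabilization is -2.4Δo = -2.4 × 427 = -1025 kJ/mol.
High-spin d⁶ would be t₂g⁴ eg² with 1 pair; low-spin has 3, so 2 excess pairs cost +2P = +786 kJ/mol.
Net CFSE = -1025 + 786 = -239 kJ/mol.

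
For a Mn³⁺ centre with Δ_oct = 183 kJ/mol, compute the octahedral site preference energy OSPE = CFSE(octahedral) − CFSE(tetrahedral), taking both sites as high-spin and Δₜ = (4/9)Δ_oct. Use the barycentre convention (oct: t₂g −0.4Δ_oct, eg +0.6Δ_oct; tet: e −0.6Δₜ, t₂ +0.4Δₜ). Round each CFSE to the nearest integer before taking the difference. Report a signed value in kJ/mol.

Mn³⁺: group 7, so d-count = 7 − 3 = 4.
Octahedral high-spin t2g^3 e_g^1: CFSE = -0.6 × 183 = -110 kJ/mol.
Tetrahedral e^2 t2^2 gives -0.4Δₜ = -0.4 × (4/9) × 183 = -33 kJ/mol.
Subtracting, OSPE = -110 − (-33) = -77 kJ/mol.

-77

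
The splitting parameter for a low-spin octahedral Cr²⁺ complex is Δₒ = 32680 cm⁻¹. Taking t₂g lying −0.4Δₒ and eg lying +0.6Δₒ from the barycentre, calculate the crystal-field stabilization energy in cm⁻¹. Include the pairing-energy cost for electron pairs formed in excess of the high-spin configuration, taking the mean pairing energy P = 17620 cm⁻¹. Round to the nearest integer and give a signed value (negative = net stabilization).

Cr is in group 6, so Cr²⁺ is d⁴ (6 − 2 = 4).
Electron filling gives t₂g⁴ eg⁰.
The orbital stabilization is -1.6Δₒ = -1.6 × 32680 = -52288 cm⁻¹.
Relative to high-spin t₂g³ eg¹ (0 paired), the low-spin configuration has 1 additional pair, contributing +1 × 17620 = +17620 cm⁻¹.
Net CFSE = -52288 + 17620 = -34668 cm⁻¹.

-34668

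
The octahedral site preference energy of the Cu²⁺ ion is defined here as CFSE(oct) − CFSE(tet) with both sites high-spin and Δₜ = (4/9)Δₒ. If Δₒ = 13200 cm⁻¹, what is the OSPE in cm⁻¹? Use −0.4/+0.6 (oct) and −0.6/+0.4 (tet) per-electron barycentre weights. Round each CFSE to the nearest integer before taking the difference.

Cu²⁺: group 11, so d-count = 11 − 2 = 9.
Octahedral high-spin t₂g⁶ eg³: CFSE = -0.6 × 13200 = -7920 cm⁻¹.
In a tetrahedral site the filling is e⁴ t₂⁵: CFSE(tet) = -0.4Δₜ = -0.4 × (4/9)(13200) = -2347 cm⁻¹.
Subtracting, OSPE = -7920 − (-2347) = -5573 cm⁻¹.

-5573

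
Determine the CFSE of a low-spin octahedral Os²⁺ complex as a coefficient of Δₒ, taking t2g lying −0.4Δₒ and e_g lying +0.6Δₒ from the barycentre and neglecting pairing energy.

Os²⁺: group 8, so d-count = 8 − 2 = 6.
Configuration: t2g^6 e_g^0.
CFSE = 6(-0.4Δₒ) + 0(0.6Δₒ) = -2.4Δₒ + 0.0Δₒ = -2.4Δₒ.

-2.4 Δₒ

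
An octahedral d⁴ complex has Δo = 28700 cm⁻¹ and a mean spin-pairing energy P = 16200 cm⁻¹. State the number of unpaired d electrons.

With Δo > P the complex is low-spin.
Filling d⁴ accordingly: t₂g⁴ eg⁰.
Unpaired electrons: 2.

2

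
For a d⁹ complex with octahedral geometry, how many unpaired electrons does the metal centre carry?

1

Configuration: t₂g⁶ eg³, giving 1 unpaired electron.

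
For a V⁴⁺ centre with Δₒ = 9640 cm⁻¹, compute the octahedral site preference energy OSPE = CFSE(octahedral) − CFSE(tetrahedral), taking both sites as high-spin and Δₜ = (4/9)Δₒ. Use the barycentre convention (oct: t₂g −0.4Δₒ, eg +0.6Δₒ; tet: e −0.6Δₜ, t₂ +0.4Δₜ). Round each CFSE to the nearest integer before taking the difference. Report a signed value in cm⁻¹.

V is in group 5, so V⁴⁺ is d¹ (5 − 4 = 1).
In an octahedral site d¹ (HS) is t₂g¹ eg⁰, giving CFSE(oct) = -0.4Δₒ = -3856 cm⁻¹.
Tetrahedral e¹ t₂⁰ gives -0.6Δₜ = -0.6 × (4/9) × 9640 = -2571 cm⁻¹.
Subtracting, OSPE = -3856 − (-2571) = -1285 cm⁻¹.

-1285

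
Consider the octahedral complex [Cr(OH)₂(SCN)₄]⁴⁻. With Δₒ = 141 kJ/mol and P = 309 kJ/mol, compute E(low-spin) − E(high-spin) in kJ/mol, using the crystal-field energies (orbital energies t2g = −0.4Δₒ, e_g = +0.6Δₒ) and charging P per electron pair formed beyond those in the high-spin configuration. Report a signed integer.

Ligand charges: 2×(-1) from OH⁻ and 4×(-1) from SCN⁻ sum to -6; with overall charge -4, Cr is +2.
Cr sits in group 6; removing 2 electrons leaves Cr²⁺ with 6 − 2 = 4 d electrons.
In the high-spin limit (t2g^3 e_g^1) the orbital term is -0.6Δₒ = -85 kJ/mol, with no excess pairing.
Low-spin t2g^4 e_g^0 gives -1.6Δₒ = -226 kJ/mol, but forming 1 extra pair costs 1P = 309 kJ/mol, so E(LS) = -226 + 309 = 83 kJ/mol.
The difference is 83 − (-85) = 168 kJ/mol, so high-spin lies lower.

168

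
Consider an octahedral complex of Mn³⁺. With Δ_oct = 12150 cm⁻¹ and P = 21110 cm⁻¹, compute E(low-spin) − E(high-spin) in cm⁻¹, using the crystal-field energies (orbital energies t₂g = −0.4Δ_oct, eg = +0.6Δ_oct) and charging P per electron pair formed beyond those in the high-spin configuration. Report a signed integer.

Mn sits in group 7; removing 3 electrons leaves Mn³⁺ with 7 − 3 = 4 d electrons.
In the high-spin limit (t₂g³ eg¹) the orbital term is -0.6Δ_oct = -7290 cm⁻¹, with no excess pairing.
For low-spin the configuration is t₂g⁴ eg⁰: orbital energy -1.6 × 12150 = -19440 cm⁻¹, and 1 additional pair relative to high-spin adds 21110 cm⁻¹, giving 1670 cm⁻¹.
E(LS) − E(HS) = 1670 − (-7290) = 8960 cm⁻¹.

8960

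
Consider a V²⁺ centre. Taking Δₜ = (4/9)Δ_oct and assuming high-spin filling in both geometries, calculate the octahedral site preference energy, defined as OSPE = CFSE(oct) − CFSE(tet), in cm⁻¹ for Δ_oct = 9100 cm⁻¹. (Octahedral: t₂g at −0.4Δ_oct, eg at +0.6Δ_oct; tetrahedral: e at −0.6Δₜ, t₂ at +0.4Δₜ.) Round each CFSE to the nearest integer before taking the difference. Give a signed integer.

-7684

Group 5 minus oxidation state +2 gives a d³ configuration for V²⁺.
Octahedral (high-spin): t2g^3 e_g^0, CFSE = 3(−0.4) + 0(+0.6) = -1.2Δ_oct = -1.2 × 9100 = -10920 cm⁻¹.
Tetrahedral e^2 t2^1 gives -0.8Δₜ = -0.8 × (4/9) × 9100 = -3236 cm⁻¹.
Subtracting, OSPE = -10920 − (-3236) = -7684 cm⁻¹.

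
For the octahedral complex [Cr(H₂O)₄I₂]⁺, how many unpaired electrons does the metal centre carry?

3

Ligand charges: 4×(+0) from H₂O and 2×(-1) from I⁻ sum to -2; with overall charge +1, Cr is +3.
Cr sits in group 6; removing 3 electrons leaves Cr³⁺ with 6 − 3 = 3 d electrons.
Configuration: t₂g³ eg⁰, giving 3 unpaired electrons.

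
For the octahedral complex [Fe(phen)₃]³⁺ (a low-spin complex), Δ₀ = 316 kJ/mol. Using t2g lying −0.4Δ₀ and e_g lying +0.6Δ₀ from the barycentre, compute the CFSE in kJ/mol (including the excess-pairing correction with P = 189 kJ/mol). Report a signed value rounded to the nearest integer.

-254

phen is neutral, so the +3 overall charge sits on Fe: oxidation state +3.
Fe sits in group 8; removing 3 electrons leaves Fe³⁺ with 8 − 3 = 5 d electrons.
The d⁵ electrons fill as t2g^5 e_g^0.
Orbital CFSE = 5(-0.4) + 0(0.6) = -2.0Δ₀ = -2.0 × 316 = -632 kJ/mol.
High-spin d⁵ would be t2g^3 e_g^2 with 0 pairs; low-spin has 2, so 2 excess pairs cost +2P = +378 kJ/mol.
Overall CFSE = -632 + 378 = -254 kJ/mol.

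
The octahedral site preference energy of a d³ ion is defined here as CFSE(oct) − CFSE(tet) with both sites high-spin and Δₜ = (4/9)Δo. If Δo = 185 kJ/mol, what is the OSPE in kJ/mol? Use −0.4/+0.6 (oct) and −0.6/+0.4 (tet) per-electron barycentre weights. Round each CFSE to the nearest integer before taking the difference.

-156

Octahedral (high-spin): t₂g³ eg⁰, CFSE = 3(−0.4) + 0(+0.6) = -1.2Δo = -1.2 × 185 = -222 kJ/mol.
Tetrahedral: e² t₂¹, CFSE = 2(−0.6) + 1(+0.4) = -0.8Δₜ = -0.8 × (4/9) × 185 = -66 kJ/mol.
OSPE = -222 − (-66) = -156 kJ/mol.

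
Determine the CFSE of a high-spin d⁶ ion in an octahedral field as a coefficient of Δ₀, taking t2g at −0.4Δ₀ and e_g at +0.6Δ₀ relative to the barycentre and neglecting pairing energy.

Configuration: t2g^4 e_g^2.
CFSE = 4(-0.4Δ₀) + 2(0.6Δ₀) = -1.6Δ₀ + 1.2Δ₀ = -0.4Δ₀.

-0.4 Δ₀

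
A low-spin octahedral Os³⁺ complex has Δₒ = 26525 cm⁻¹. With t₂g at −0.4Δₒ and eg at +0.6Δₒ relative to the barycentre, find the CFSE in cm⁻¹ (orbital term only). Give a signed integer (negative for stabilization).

Group 8 minus oxidation state +3 gives a d⁵ configuration for Os³⁺.
The d⁵ electrons fill as t₂g⁵ eg⁰.
Orbital CFSE = 5(-0.4) + 0(0.6) = -2.0Δₒ = -2.0 × 26525 = -53050 cm⁻¹.

-53050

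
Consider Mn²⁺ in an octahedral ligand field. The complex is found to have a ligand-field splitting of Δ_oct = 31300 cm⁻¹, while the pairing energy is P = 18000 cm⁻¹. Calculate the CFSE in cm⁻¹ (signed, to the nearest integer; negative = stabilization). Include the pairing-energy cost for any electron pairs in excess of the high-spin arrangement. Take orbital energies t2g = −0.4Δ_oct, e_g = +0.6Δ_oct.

Group 7 minus oxidation state +2 gives a d⁵ configuration for Mn²⁺.
With Δ_oct > P the complex is low-spin.
Filling d⁵ accordingly: t2g^5 e_g^0.
Orbital CFSE = -2.0Δ_oct = -2.0 × 31300 = -62600 cm⁻¹.
Excess pairs vs high-spin: 2 − 0 = 2; pairing cost = +36000 cm⁻¹.
Net CFSE = -62600 + 36000 = -26600 cm⁻¹.

-26600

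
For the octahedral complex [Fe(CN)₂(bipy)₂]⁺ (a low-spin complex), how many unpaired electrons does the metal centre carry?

1

Ligand charges: 2×(-1) from CN⁻ and 2×(+0) from bipy sum to -2; with overall charge +1, Fe is +3.
Fe³⁺: group 8, so d-count = 8 − 3 = 5.
Configuration: t₂g⁵ eg⁰, giving 1 unpaired electron.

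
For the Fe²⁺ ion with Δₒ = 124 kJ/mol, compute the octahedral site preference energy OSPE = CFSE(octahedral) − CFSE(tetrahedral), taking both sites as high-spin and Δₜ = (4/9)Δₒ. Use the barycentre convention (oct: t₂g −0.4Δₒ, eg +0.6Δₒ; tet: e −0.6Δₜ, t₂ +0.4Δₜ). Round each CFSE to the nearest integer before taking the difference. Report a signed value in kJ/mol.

-17

Fe is in group 8, so Fe²⁺ is d⁶ (8 − 2 = 6).
Octahedral (high-spin): t₂g⁴ eg², CFSE = 4(−0.4) + 2(+0.6) = -0.4Δₒ = -0.4 × 124 = -50 kJ/mol.
Tetrahedral e³ t₂³ gives -0.6Δₜ = -0.6 × (4/9) × 124 = -33 kJ/mol.
OSPE = -50 − (-33) = -17 kJ/mol.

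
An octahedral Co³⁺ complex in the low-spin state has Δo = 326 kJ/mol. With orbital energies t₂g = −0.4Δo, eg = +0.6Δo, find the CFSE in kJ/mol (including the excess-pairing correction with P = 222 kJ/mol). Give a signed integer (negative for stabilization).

-338

Group 9 minus oxidation state +3 gives a d⁶ configuration for Co³⁺.
Configuration: t₂g⁶ eg⁰.
The orbital stabilization is -2.4Δo = -2.4 × 326 = -782 kJ/mol.
Pairing penalty: 3 pairs vs 1 in the high-spin reference → 2 extra × P = 444 kJ/mol.
Overall CFSE = -782 + 444 = -338 kJ/mol.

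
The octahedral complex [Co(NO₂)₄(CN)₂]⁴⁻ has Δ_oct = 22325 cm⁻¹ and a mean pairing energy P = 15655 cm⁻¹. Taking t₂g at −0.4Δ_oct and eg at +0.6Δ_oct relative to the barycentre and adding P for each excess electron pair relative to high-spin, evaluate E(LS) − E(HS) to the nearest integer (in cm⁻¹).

-6670

Ligand charges: 4×(-1) from NO₂⁻ and 2×(-1) from CN⁻ sum to -6; with overall charge -4, Co is +2.
Co²⁺: group 9, so d-count = 9 − 2 = 7.
High-spin d⁷ fills as t₂g⁵ eg² with CFSE 5(−0.4) + 2(+0.6) = -0.8Δ_oct = -17860 cm⁻¹.
Low-spin t₂g⁶ eg¹ gives -1.8Δ_oct = -40185 cm⁻¹, but forming 1 extra pair costs 1P = 15655 cm⁻¹, so E(LS) = -40185 + 15655 = -24530 cm⁻¹.
The difference is -24530 − (-17860) = -6670 cm⁻¹, so low-spin lies lower.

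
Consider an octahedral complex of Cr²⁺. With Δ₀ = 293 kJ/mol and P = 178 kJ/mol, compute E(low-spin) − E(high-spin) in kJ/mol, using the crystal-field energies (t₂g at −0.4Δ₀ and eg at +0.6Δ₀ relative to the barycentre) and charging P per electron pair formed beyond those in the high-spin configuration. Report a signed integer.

-115

Cr²⁺: group 6, so d-count = 6 − 2 = 4.
High-spin: t₂g³ eg¹, CFSE = -0.6Δ₀ = -176 kJ/mol.
Low-spin: t₂g⁴ eg⁰, orbital CFSE = -1.6Δ₀ = -469 kJ/mol; plus 1 excess pair × P = +178 kJ/mol; total -291 kJ/mol.
Thus E(LS) − E(HS) = -115 kJ/mol.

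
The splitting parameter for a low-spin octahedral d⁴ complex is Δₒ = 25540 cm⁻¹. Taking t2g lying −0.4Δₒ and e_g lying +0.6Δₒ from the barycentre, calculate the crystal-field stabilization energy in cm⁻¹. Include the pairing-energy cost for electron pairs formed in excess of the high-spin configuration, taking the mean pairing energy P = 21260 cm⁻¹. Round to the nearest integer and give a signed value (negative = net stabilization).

Electron filling gives t2g^4 e_g^0.
The orbital stabilization is -1.6Δₒ = -1.6 × 25540 = -40864 cm⁻¹.
Pairing penalty: 1 pair vs 0 in the high-spin reference → 1 extra × P = 21260 cm⁻¹.
Combining: -40864 + 21260 = -19604 cm⁻¹.

-19604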